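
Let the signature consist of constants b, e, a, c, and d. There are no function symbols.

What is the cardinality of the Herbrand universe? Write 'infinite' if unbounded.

There are no function symbols, so every ground term is one of the 5 constants.
The Herbrand universe is {b, e, a, c, d}, which is finite with 5 elements.

5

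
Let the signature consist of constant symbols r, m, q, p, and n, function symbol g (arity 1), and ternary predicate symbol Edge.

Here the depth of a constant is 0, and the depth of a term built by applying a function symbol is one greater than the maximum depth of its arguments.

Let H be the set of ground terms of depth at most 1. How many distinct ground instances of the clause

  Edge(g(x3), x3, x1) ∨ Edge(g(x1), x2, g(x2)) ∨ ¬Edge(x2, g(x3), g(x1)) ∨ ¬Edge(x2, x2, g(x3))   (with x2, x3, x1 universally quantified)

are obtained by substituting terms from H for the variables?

Ground terms of depth ≤ 1:
  Let N_k count ground terms of depth at most k. Each non-constant term of depth ≤ k is some function symbol applied to depth-≤(k−1) arguments, giving N_k = 5 + N_{k-1}.
  N_0 = 5
  N_1 = 5 + 5 = 10
  Explicitly: r, m, q, p, n, g(r), g(m), g(q), g(p), g(n).
So there are 10 ground terms available for substitution.
Each of x2, x3, x1 ranges independently over the available ground terms, and distinct assignments produce distinct instances.
Number of ground instances = 10^3 = 1000.

1000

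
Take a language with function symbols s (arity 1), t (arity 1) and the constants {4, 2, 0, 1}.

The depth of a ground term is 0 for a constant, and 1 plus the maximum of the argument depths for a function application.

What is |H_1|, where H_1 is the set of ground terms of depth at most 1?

12

Write N_k for the number of ground terms of depth ≤ k. A term of depth ≤ k is either a constant or a function symbol applied to arguments of depth ≤ k−1, so N_k = 4 + N_{k-1} + N_{k-1}.
N_0 = 4
N_1 = 4 + 4 + 4 = 12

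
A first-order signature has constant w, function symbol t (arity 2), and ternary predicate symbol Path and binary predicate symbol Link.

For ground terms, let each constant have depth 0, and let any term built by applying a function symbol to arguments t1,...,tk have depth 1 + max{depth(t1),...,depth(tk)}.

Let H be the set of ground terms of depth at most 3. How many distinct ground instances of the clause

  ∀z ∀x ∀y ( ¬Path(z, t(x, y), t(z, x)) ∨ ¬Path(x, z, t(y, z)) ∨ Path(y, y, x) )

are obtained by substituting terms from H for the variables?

17576

Ground terms of depth ≤ 3:
  Count level by level. With function symbols t/2, the terms of depth ≤ k are the 1 constant together with each function applied to depth-≤(k−1) tuples, so N_k = 1 + N_{k-1}^2.
  N_0 = 1
  N_1 = 1 + 1^2 = 2
  N_2 = 1 + 2^2 = 5
  N_3 = 1 + 5^2 = 26
So there are 26 ground terms available for substitution.
The clause has 3 distinct variables (z, x, y), each appearing in the body. In the free term algebra distinct substitutions yield syntactically distinct ground instances.
Number of ground instances = 26^3 = 17576.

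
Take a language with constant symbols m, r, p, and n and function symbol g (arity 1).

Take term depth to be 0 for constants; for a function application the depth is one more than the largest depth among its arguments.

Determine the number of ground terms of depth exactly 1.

4

Count level by level. With function symbols g/1, the terms of depth ≤ k are the 4 constants together with each function applied to depth-≤(k−1) tuples, so N_k = 4 + N_{k-1}.
N_0 = 4
N_1 = 4 + 4 = 8
Terms of depth exactly 1: N_1 − N_0 = 8 − 4 = 4.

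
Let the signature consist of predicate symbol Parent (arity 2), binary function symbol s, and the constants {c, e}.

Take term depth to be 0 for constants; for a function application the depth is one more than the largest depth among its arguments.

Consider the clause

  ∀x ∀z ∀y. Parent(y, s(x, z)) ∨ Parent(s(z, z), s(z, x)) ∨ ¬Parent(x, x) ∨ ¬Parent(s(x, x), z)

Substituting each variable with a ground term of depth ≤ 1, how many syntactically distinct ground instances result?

Ground terms of depth ≤ 1:
  Write N_k for the number of ground terms of depth ≤ k. A term of depth ≤ k is either a constant or a function symbol applied to arguments of depth ≤ k−1, so N_k = 2 + N_{k-1}^2.
  N_0 = 2
  N_1 = 2 + 2^2 = 6
  Explicitly: c, e, s(c, c), s(c, e), s(e, c), s(e, e).
So there are 6 ground terms available for substitution.
The body mentions every one of the 3 quantified variables; since ground terms form a free algebra, no two substitutions collapse to the same formula.
Number of ground instances = 6^3 = 216.

216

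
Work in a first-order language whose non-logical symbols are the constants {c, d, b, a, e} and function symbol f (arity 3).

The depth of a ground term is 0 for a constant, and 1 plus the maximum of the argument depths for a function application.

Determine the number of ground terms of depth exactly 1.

125

Let N_k count ground terms of depth at most k. Each non-constant term of depth ≤ k is some function symbol applied to depth-≤(k−1) arguments, giving N_k = 5 + N_{k-1}^3.
N_0 = 5
N_1 = 5 + 5^3 = 130
Terms of depth exactly 1: N_1 − N_0 = 130 − 5 = 125.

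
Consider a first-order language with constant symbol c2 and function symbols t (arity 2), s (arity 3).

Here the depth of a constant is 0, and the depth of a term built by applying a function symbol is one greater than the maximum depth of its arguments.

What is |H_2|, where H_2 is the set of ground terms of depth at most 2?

37

Let N_k = |{terms of depth ≤ k}|. Then N_0 = 1 and N_k = 1 + N_{k-1}^2 + N_{k-1}^3 for k ≥ 1 (one summand per function symbol, arity giving the exponent).
N_0 = 1
N_1 = 1 + 1^2 + 1^3 = 3
N_2 = 1 + 3^2 + 3^3 = 37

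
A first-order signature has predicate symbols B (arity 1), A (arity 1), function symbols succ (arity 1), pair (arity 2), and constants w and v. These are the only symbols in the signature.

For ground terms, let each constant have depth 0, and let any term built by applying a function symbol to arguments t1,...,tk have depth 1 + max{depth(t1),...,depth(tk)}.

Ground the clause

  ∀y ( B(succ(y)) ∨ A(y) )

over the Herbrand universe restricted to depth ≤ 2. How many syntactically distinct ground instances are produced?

74

Ground terms of depth ≤ 2:
  Write N_k for the number of ground terms of depth ≤ k. A term of depth ≤ k is either a constant or a function symbol applied to arguments of depth ≤ k−1, so N_k = 2 + N_{k-1} + N_{k-1}^2.
  N_0 = 2
  N_1 = 2 + 2 + 2^2 = 8
  N_2 = 2 + 8 + 8^2 = 74
So there are 74 ground terms available for substitution.
The variable y ranges independently over the available ground terms, and distinct assignments produce distinct instances.
Number of ground instances = 74.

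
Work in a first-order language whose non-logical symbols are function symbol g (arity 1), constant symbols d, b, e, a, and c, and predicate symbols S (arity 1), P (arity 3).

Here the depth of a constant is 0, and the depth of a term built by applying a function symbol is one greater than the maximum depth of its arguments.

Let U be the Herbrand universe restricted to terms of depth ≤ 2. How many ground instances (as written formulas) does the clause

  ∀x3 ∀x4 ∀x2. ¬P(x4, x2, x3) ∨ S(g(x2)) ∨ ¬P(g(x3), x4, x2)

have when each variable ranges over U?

Ground terms of depth ≤ 2:
  Let N_k count ground terms of depth at most k. Each non-constant term of depth ≤ k is some function symbol applied to depth-≤(k−1) arguments, giving N_k = 5 + N_{k-1}.
  N_0 = 5
  N_1 = 5 + 5 = 10
  N_2 = 5 + 10 = 15
So there are 15 ground terms available for substitution.
The body mentions every one of the 3 quantified variables; since ground terms form a free algebra, no two substitutions collapse to the same formula.
Number of ground instances = 15^3 = 3375.

3375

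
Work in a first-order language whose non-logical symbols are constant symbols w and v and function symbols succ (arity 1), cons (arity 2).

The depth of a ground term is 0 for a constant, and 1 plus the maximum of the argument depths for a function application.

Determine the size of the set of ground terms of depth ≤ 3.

5552

If N_k denotes the number of depth-≤k ground terms, the 2 constants give N_0 = 2, and each function symbol of arity r contributes N_{k-1}^r new terms at level k: N_k = 2 + N_{k-1} + N_{k-1}^2.
N_0 = 2
N_1 = 2 + 2 + 2^2 = 8
N_2 = 2 + 8 + 8^2 = 74
N_3 = 2 + 74 + 74^2 = 5552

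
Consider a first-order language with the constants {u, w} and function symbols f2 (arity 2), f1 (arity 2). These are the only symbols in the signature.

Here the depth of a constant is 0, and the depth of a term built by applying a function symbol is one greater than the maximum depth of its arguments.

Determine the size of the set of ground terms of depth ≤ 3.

Write N_k for the number of ground terms of depth ≤ k. A term of depth ≤ k is either a constant or a function symbol applied to arguments of depth ≤ k−1, so N_k = 2 + N_{k-1}^2 + N_{k-1}^2.
N_0 = 2
N_1 = 2 + 2^2 + 2^2 = 10
N_2 = 2 + 10^2 + 10^2 = 202
N_3 = 2 + 202^2 + 202^2 = 81610

81610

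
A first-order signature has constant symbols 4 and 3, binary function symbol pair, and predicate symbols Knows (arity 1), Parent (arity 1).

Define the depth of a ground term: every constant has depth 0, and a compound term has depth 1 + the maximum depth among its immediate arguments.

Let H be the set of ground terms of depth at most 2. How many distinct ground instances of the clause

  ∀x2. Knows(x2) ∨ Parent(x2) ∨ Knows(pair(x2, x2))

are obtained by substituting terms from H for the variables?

38

Ground terms of depth ≤ 2:
  Let N_k = |{terms of depth ≤ k}|. Then N_0 = 2 and N_k = 2 + N_{k-1}^2 for k ≥ 1 (one summand per function symbol, arity giving the exponent).
  N_0 = 2
  N_1 = 2 + 2^2 = 6
  N_2 = 2 + 6^2 = 38
So there are 38 ground terms available for substitution.
The clause has 1 distinct variable (x2), which appears in the body. In the free term algebra distinct substitutions yield syntactically distinct ground instances.
Number of ground instances = 38.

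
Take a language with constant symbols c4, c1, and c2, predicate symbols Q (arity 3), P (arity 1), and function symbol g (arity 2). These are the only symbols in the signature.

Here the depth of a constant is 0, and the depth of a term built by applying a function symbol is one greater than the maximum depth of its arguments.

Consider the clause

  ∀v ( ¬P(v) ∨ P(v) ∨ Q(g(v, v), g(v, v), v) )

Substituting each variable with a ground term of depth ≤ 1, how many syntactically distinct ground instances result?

Ground terms of depth ≤ 1:
  Count level by level. With function symbols g/2, the terms of depth ≤ k are the 3 constants together with each function applied to depth-≤(k−1) tuples, so N_k = 3 + N_{k-1}^2.
  N_0 = 3
  N_1 = 3 + 3^2 = 12
  Explicitly: c4, c1, c2, g(c4, c4), g(c4, c1), g(c4, c2), g(c1, c4), g(c1, c1), g(c1, c2), g(c2, c4), g(c2, c1), g(c2, c2).
So there are 12 ground terms available for substitution.
The clause has 1 distinct variable (v), which appears in the body. In the free term algebra distinct substitutions yield syntactically distinct ground instances.
Number of ground instances = 12.

12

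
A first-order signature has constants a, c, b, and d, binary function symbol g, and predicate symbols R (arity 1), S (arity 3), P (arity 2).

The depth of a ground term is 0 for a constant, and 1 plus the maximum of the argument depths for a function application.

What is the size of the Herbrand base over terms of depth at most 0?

84

First count ground terms of depth ≤ 0.
Count level by level. With function symbols g/2, the terms of depth ≤ k are the 4 constants together with each function applied to depth-≤(k−1) tuples, so N_k = 4 + N_{k-1}^2.
N_0 = 4
Explicitly: a, c, b, d.
So |H| = 4.
Ground atoms are formed by filling each argument slot of a predicate with a term from H, so an r-ary predicate gives |H|^r atoms:
  R: 4;  S: 4^3 = 64;  P: 4^2 = 16
Total ground atoms: 4 + 64 + 16 = 84.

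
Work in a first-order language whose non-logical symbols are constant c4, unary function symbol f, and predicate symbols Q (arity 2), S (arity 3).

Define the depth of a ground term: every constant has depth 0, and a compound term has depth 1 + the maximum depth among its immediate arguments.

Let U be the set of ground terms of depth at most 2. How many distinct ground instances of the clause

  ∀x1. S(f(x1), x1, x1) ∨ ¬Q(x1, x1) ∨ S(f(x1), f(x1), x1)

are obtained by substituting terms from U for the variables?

Ground terms of depth ≤ 2:
  Let N_k count ground terms of depth at most k. Each non-constant term of depth ≤ k is some function symbol applied to depth-≤(k−1) arguments, giving N_k = 1 + N_{k-1}.
  N_0 = 1
  N_1 = 1 + 1 = 2
  N_2 = 1 + 2 = 3
So there are 3 ground terms available for substitution.
There is 1 variable to instantiate (x1),  occurring in at least one literal, so different choices give different ground instances.
Number of ground instances = 3.

3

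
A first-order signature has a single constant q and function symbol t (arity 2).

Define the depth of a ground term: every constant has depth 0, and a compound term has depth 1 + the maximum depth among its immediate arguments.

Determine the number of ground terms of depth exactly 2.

Let N_k = |{terms of depth ≤ k}|. Then N_0 = 1 and N_k = 1 + N_{k-1}^2 for k ≥ 1 (one summand per function symbol, arity giving the exponent).
N_0 = 1
N_1 = 1 + 1^2 = 2
N_2 = 1 + 2^2 = 5
Terms of depth exactly 2: N_2 − N_1 = 5 − 2 = 3.

3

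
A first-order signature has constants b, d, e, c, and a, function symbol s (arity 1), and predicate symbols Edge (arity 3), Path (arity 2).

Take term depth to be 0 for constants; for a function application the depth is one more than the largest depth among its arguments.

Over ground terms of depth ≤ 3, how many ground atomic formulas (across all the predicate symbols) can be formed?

First count ground terms of depth ≤ 3.
If N_k denotes the number of depth-≤k ground terms, the 5 constants give N_0 = 5, and each function symbol of arity r contributes N_{k-1}^r new terms at level k: N_k = 5 + N_{k-1}.
N_0 = 5
N_1 = 5 + 5 = 10
N_2 = 5 + 10 = 15
N_3 = 5 + 15 = 20
So |H| = 20.
Ground atoms are formed by filling each argument slot of a predicate with a term from H, so an r-ary predicate gives |H|^r atoms:
  Edge: 20^3 = 8000;  Path: 20^2 = 400
Total ground atoms: 8000 + 400 = 8400.

8400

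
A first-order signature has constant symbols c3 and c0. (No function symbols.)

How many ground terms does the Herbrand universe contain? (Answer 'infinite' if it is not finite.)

2

There are no function symbols, so every ground term is one of the 2 constants.
The Herbrand universe is {c3, c0}, which is finite with 2 elements.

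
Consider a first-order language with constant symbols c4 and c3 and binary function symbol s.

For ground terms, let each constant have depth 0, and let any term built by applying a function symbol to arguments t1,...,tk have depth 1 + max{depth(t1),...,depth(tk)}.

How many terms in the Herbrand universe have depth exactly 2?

Count level by level. With function symbols s/2, the terms of depth ≤ k are the 2 constants together with each function applied to depth-≤(k−1) tuples, so N_k = 2 + N_{k-1}^2.
N_0 = 2
N_1 = 2 + 2^2 = 6
N_2 = 2 + 6^2 = 38
Terms of depth exactly 2: N_2 − N_1 = 38 − 6 = 32.

32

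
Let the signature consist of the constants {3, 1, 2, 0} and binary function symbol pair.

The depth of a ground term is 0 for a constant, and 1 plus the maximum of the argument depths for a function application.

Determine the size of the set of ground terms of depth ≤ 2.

404

Let N_k = |{terms of depth ≤ k}|. Then N_0 = 4 and N_k = 4 + N_{k-1}^2 for k ≥ 1 (one summand per function symbol, arity giving the exponent).
N_0 = 4
N_1 = 4 + 4^2 = 20
N_2 = 4 + 20^2 = 404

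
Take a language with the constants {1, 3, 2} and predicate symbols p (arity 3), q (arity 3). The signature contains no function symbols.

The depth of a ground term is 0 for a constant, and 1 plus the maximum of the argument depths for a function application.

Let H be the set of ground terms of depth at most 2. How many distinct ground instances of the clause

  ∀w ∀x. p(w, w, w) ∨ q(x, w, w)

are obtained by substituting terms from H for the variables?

Ground terms of depth ≤ 2:
  With no function symbols every ground term is a constant, so there are exactly 3 ground terms at every depth bound.
  N_0 = 3
  N_1 = 3
  N_2 = 3
So there are 3 ground terms available for substitution.
There are 2 variables to instantiate (w, x), each occurring in at least one literal, so different choices give different ground instances.
Number of ground instances = 3^2 = 9.

9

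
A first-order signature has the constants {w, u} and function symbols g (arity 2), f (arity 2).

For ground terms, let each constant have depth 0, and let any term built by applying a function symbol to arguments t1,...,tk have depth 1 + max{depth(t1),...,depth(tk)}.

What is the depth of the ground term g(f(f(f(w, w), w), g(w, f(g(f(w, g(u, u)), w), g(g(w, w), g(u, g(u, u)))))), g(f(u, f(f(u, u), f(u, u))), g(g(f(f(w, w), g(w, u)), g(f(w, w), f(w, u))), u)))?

7

depth(f(w, w)) = 1 + max(0, 0) = 1
depth(f(f(w, w), w)) = 1 + max(1, 0) = 2
depth(g(u, u)) = 1 + max(0, 0) = 1
depth(f(w, g(u, u))) = 1 + max(0, 1) = 2
depth(g(f(w, g(u, u)), w)) = 1 + max(2, 0) = 3
depth(g(w, w)) = 1 + max(0, 0) = 1
depth(g(u, g(u, u))) = 1 + max(0, 1) = 2
depth(g(g(w, w), g(u, g(u, u)))) = 1 + max(1, 2) = 3
depth(f(g(f(w, g(u, u)), w), g(g(w, w), g(u, g(u, u))))) = 1 + max(3, 3) = 4
depth(g(w, f(g(f(w, g(u, u)), w), g(g(w, w), g(u, g(u, u)))))) = 1 + max(0, 4) = 5
depth(f(f(f(w, w), w), g(w, f(g(f(w, g(u, u)), w), g(g(w, w), g(u, g(u, u))))))) = 1 + max(2, 5) = 6
depth(f(u, u)) = 1 + max(0, 0) = 1
depth(f(f(u, u), f(u, u))) = 1 + max(1, 1) = 2
depth(f(u, f(f(u, u), f(u, u)))) = 1 + max(0, 2) = 3
depth(g(w, u)) = 1 + max(0, 0) = 1
depth(f(f(w, w), g(w, u))) = 1 + max(1, 1) = 2
depth(f(w, u)) = 1 + max(0, 0) = 1
depth(g(f(w, w), f(w, u))) = 1 + max(1, 1) = 2
depth(g(f(f(w, w), g(w, u)), g(f(w, w), f(w, u)))) = 1 + max(2, 2) = 3
depth(g(g(f(f(w, w), g(w, u)), g(f(w, w), f(w, u))), u)) = 1 + max(3, 0) = 4
depth(g(f(u, f(f(u, u), f(u, u))), g(g(f(f(w, w), g(w, u)), g(f(w, w), f(w, u))), u))) = 1 + max(3, 4) = 5
depth(g(f(f(f(w, w), w), g(w, f(g(f(w, g(u, u)), w), g(g(w, w), g(u, g(u, u)))))), g(f(u, f(f(u, u), f(u, u))), g(g(f(f(w, w), g(w, u)), g(f(w, w), f(w, u))), u)))) = 1 + max(6, 5) = 7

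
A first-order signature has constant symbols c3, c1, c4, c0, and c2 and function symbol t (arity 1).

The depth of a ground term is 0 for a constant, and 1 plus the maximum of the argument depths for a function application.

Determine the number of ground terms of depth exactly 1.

Let N_k count ground terms of depth at most k. Each non-constant term of depth ≤ k is some function symbol applied to depth-≤(k−1) arguments, giving N_k = 5 + N_{k-1}.
N_0 = 5
N_1 = 5 + 5 = 10
Terms of depth exactly 1: N_1 − N_0 = 10 − 5 = 5.

5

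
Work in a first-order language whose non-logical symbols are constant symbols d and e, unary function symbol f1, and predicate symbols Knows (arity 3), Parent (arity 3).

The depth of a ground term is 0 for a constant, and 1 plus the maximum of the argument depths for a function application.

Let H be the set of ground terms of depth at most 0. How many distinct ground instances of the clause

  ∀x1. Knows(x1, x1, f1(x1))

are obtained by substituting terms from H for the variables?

2

Ground terms of depth ≤ 0:
  Let N_k count ground terms of depth at most k. Each non-constant term of depth ≤ k is some function symbol applied to depth-≤(k−1) arguments, giving N_k = 2 + N_{k-1}.
  N_0 = 2
  Explicitly: d, e.
So there are 2 ground terms available for substitution.
The variable x1 ranges independently over the available ground terms, and distinct assignments produce distinct instances.
Number of ground instances = 2.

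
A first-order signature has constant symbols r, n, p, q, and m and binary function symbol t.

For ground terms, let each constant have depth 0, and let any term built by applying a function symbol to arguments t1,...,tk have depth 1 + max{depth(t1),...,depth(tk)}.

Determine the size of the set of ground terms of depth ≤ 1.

30

Let N_k count ground terms of depth at most k. Each non-constant term of depth ≤ k is some function symbol applied to depth-≤(k−1) arguments, giving N_k = 5 + N_{k-1}^2.
N_0 = 5
N_1 = 5 + 5^2 = 30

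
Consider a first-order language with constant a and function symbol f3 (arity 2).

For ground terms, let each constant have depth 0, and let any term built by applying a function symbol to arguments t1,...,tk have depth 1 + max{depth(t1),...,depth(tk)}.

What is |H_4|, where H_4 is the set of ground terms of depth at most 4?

Count level by level. With function symbols f3/2, the terms of depth ≤ k are the 1 constant together with each function applied to depth-≤(k−1) tuples, so N_k = 1 + N_{k-1}^2.
N_0 = 1
N_1 = 1 + 1^2 = 2
N_2 = 1 + 2^2 = 5
N_3 = 1 + 5^2 = 26
N_4 = 1 + 26^2 = 677

677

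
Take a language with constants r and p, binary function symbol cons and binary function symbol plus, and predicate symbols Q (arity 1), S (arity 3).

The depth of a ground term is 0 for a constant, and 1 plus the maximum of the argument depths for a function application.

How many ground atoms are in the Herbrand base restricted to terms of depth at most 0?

First count ground terms of depth ≤ 0.
Count level by level. With function symbols cons/2, plus/2, the terms of depth ≤ k are the 2 constants together with each function applied to depth-≤(k−1) tuples, so N_k = 2 + N_{k-1}^2 + N_{k-1}^2.
N_0 = 2
Explicitly: r, p.
So |H| = 2.
For each predicate symbol, the number of ground atoms is |H| raised to its arity; summing:
  Q: 2;  S: 2^3 = 8
Total ground atoms: 2 + 8 = 10.

10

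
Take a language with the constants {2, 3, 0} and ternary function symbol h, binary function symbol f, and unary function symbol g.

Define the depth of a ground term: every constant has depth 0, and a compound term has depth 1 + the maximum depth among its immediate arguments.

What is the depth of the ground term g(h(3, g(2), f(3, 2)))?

3

depth(g(2)) = 1 + depth(2) = 1 + 0 = 1
depth(f(3, 2)) = 1 + max(0, 0) = 1
depth(h(3, g(2), f(3, 2))) = 1 + max(0, 1, 1) = 2
depth(g(h(3, g(2), f(3, 2)))) = 1 + depth(h(3, g(2), f(3, 2))) = 1 + 2 = 3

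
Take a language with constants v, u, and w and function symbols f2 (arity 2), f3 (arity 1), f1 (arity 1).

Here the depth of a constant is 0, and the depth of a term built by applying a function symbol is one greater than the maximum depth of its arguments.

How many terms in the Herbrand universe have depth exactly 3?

Count level by level. With function symbols f2/2, f3/1, f1/1, the terms of depth ≤ k are the 3 constants together with each function applied to depth-≤(k−1) tuples, so N_k = 3 + N_{k-1}^2 + N_{k-1} + N_{k-1}.
N_0 = 3
N_1 = 3 + 3^2 + 3 + 3 = 18
N_2 = 3 + 18^2 + 18 + 18 = 363
N_3 = 3 + 363^2 + 363 + 363 = 132498
Terms of depth exactly 3: N_3 − N_2 = 132498 − 363 = 132135.

132135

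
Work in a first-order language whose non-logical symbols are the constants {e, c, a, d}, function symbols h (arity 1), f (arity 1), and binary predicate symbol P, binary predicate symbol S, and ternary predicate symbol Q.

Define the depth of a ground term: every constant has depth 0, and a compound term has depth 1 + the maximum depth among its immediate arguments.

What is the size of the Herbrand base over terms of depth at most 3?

First count ground terms of depth ≤ 3.
Let N_k count ground terms of depth at most k. Each non-constant term of depth ≤ k is some function symbol applied to depth-≤(k−1) arguments, giving N_k = 4 + N_{k-1} + N_{k-1}.
N_0 = 4
N_1 = 4 + 4 + 4 = 12
N_2 = 4 + 12 + 12 = 28
N_3 = 4 + 28 + 28 = 60
So |H| = 60.
Ground atoms are formed by filling each argument slot of a predicate with a term from H, so an r-ary predicate gives |H|^r atoms:
  P: 60^2 = 3600;  S: 60^2 = 3600;  Q: 60^3 = 216000
Total ground atoms: 3600 + 3600 + 216000 = 223200.

223200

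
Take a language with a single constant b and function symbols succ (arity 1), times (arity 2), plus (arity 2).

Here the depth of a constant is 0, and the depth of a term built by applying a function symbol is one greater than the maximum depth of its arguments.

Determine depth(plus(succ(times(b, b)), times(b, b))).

depth(times(b, b)) = 1 + max(0, 0) = 1
depth(succ(times(b, b))) = 1 + depth(times(b, b)) = 1 + 1 = 2
depth(plus(succ(times(b, b)), times(b, b))) = 1 + max(2, 1) = 3

3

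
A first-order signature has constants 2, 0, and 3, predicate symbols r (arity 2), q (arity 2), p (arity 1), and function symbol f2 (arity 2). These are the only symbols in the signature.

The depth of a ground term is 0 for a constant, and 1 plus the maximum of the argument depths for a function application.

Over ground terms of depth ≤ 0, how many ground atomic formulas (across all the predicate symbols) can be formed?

21

First count ground terms of depth ≤ 0.
If N_k denotes the number of depth-≤k ground terms, the 3 constants give N_0 = 3, and each function symbol of arity r contributes N_{k-1}^r new terms at level k: N_k = 3 + N_{k-1}^2.
N_0 = 3
Explicitly: 2, 0, 3.
So |H| = 3.
Each predicate of arity r yields |H|^r ground atoms (one per choice of an r-tuple from H):
  r: 3^2 = 9;  q: 3^2 = 9;  p: 3
Total ground atoms: 9 + 9 + 3 = 21.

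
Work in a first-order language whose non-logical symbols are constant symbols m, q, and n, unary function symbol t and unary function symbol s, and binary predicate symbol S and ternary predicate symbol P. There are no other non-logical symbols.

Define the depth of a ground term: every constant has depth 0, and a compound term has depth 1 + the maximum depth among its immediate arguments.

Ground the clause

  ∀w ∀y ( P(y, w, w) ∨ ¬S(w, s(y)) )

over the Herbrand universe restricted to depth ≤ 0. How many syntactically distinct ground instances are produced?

Ground terms of depth ≤ 0:
  Let N_k = |{terms of depth ≤ k}|. Then N_0 = 3 and N_k = 3 + N_{k-1} + N_{k-1} for k ≥ 1 (one summand per function symbol, arity giving the exponent).
  N_0 = 3
So there are 3 ground terms available for substitution.
The clause has 2 distinct variables (w, y), each appearing in the body. In the free term algebra distinct substitutions yield syntactically distinct ground instances.
Number of ground instances = 3^2 = 9.

9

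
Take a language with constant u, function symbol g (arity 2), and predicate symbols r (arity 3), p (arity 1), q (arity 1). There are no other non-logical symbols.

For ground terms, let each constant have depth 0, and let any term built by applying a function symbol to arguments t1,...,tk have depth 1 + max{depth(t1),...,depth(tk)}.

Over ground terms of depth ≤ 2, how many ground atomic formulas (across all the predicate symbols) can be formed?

135

First count ground terms of depth ≤ 2.
Let N_k count ground terms of depth at most k. Each non-constant term of depth ≤ k is some function symbol applied to depth-≤(k−1) arguments, giving N_k = 1 + N_{k-1}^2.
N_0 = 1
N_1 = 1 + 1^2 = 2
N_2 = 1 + 2^2 = 5
Explicitly: u, g(u, u), g(u, g(u, u)), g(g(u, u), u), g(g(u, u), g(u, u)).
So |H| = 5.
For each predicate symbol, the number of ground atoms is |H| raised to its arity; summing:
  r: 5^3 = 125;  p: 5;  q: 5
Total ground atoms: 125 + 5 + 5 = 135.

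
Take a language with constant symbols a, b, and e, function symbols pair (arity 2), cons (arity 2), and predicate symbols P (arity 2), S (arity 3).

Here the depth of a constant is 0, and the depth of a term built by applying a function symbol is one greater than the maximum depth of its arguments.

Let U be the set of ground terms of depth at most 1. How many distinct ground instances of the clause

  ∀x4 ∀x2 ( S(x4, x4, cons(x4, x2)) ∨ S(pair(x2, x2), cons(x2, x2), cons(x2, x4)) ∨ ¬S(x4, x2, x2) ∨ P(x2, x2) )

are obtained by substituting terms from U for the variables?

441

Ground terms of depth ≤ 1:
  Write N_k for the number of ground terms of depth ≤ k. A term of depth ≤ k is either a constant or a function symbol applied to arguments of depth ≤ k−1, so N_k = 3 + N_{k-1}^2 + N_{k-1}^2.
  N_0 = 3
  N_1 = 3 + 3^2 + 3^2 = 21
So there are 21 ground terms available for substitution.
Each of x4, x2 ranges independently over the available ground terms, and distinct assignments produce distinct instances.
Number of ground instances = 21^2 = 441.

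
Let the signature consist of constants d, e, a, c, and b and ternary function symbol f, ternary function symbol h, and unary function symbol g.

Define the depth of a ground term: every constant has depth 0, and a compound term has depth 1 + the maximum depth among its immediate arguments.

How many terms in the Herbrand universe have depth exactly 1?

Let N_k count ground terms of depth at most k. Each non-constant term of depth ≤ k is some function symbol applied to depth-≤(k−1) arguments, giving N_k = 5 + N_{k-1}^3 + N_{k-1}^3 + N_{k-1}.
N_0 = 5
N_1 = 5 + 5^3 + 5^3 + 5 = 260
Terms of depth exactly 1: N_1 − N_0 = 260 − 5 = 255.

255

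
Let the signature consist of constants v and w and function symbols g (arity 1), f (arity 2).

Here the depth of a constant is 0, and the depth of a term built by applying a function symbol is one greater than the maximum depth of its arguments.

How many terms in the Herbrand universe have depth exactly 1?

Let N_k = |{terms of depth ≤ k}|. Then N_0 = 2 and N_k = 2 + N_{k-1} + N_{k-1}^2 for k ≥ 1 (one summand per function symbol, arity giving the exponent).
N_0 = 2
N_1 = 2 + 2 + 2^2 = 8
Terms of depth exactly 1: N_1 − N_0 = 8 − 2 = 6.

6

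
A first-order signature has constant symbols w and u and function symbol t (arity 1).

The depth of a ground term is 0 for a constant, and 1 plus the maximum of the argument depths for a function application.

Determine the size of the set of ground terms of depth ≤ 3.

Let N_k = |{terms of depth ≤ k}|. Then N_0 = 2 and N_k = 2 + N_{k-1} for k ≥ 1 (one summand per function symbol, arity giving the exponent).
N_0 = 2
N_1 = 2 + 2 = 4
N_2 = 2 + 4 = 6
N_3 = 2 + 6 = 8
Explicitly: w, u, t(w), t(u), t(t(w)), t(t(u)), t(t(t(w))), t(t(t(u))).

8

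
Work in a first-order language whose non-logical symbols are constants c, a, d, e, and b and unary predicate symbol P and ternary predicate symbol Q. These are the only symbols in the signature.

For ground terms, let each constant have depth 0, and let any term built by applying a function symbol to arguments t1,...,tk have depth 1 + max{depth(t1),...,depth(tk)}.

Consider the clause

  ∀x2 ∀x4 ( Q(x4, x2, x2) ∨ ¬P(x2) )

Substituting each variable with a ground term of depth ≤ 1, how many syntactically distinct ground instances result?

25

Ground terms of depth ≤ 1:
  With no function symbols every ground term is a constant, so there are exactly 5 ground terms at every depth bound.
  N_0 = 5
  N_1 = 5
  Explicitly: c, a, d, e, b.
So there are 5 ground terms available for substitution.
The clause has 2 distinct variables (x2, x4), each appearing in the body. In the free term algebra distinct substitutions yield syntactically distinct ground instances.
Number of ground instances = 5^2 = 25.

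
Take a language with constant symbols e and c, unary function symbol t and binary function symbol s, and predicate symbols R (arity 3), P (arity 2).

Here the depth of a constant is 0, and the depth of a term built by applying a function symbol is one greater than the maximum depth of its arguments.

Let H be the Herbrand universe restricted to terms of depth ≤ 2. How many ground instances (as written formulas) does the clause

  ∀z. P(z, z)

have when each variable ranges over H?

74

Ground terms of depth ≤ 2:
  Write N_k for the number of ground terms of depth ≤ k. A term of depth ≤ k is either a constant or a function symbol applied to arguments of depth ≤ k−1, so N_k = 2 + N_{k-1} + N_{k-1}^2.
  N_0 = 2
  N_1 = 2 + 2 + 2^2 = 8
  N_2 = 2 + 8 + 8^2 = 74
So there are 74 ground terms available for substitution.
The body mentions the single quantified variable z; since ground terms form a free algebra, no two substitutions collapse to the same formula.
Number of ground instances = 74.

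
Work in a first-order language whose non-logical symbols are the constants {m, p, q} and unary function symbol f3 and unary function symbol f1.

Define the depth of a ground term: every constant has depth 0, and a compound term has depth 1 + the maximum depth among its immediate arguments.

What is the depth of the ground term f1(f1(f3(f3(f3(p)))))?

5

depth(f3(p)) = 1 + depth(p) = 1 + 0 = 1
depth(f3(f3(p))) = 1 + depth(f3(p)) = 1 + 1 = 2
depth(f3(f3(f3(p)))) = 1 + depth(f3(f3(p))) = 1 + 2 = 3
depth(f1(f3(f3(f3(p))))) = 1 + depth(f3(f3(f3(p)))) = 1 + 3 = 4
depth(f1(f1(f3(f3(f3(p)))))) = 1 + depth(f1(f3(f3(f3(p))))) = 1 + 4 = 5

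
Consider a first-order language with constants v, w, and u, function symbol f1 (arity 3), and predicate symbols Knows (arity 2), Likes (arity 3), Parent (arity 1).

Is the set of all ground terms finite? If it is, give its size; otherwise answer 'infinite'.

infinite

The signature has at least one function symbol (f1, arity 3) and at least one constant (v).
Iterating f1 gives infinitely many distinct ground terms: v, f1(v, v, v), f1(f1(v, v, v), f1(v, v, v), f1(v, v, v)), ...
So the Herbrand universe is infinite.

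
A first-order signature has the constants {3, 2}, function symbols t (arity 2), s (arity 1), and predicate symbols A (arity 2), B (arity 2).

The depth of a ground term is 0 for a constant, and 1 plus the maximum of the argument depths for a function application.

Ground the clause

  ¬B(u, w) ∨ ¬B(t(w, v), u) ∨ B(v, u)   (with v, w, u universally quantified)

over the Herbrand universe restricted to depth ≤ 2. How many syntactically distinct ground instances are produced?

405224

Ground terms of depth ≤ 2:
  Let N_k = |{terms of depth ≤ k}|. Then N_0 = 2 and N_k = 2 + N_{k-1}^2 + N_{k-1} for k ≥ 1 (one summand per function symbol, arity giving the exponent).
  N_0 = 2
  N_1 = 2 + 2^2 + 2 = 8
  N_2 = 2 + 8^2 + 8 = 74
So there are 74 ground terms available for substitution.
Each of v, w, u ranges independently over the available ground terms, and distinct assignments produce distinct instances.
Number of ground instances = 74^3 = 405224.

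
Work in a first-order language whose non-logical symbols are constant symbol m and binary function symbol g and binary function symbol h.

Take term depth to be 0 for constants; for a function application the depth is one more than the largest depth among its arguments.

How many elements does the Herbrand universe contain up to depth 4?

1045459

Let N_k = |{terms of depth ≤ k}|. Then N_0 = 1 and N_k = 1 + N_{k-1}^2 + N_{k-1}^2 for k ≥ 1 (one summand per function symbol, arity giving the exponent).
N_0 = 1
N_1 = 1 + 1^2 + 1^2 = 3
N_2 = 1 + 3^2 + 3^2 = 19
N_3 = 1 + 19^2 + 19^2 = 723
N_4 = 1 + 723^2 + 723^2 = 1045459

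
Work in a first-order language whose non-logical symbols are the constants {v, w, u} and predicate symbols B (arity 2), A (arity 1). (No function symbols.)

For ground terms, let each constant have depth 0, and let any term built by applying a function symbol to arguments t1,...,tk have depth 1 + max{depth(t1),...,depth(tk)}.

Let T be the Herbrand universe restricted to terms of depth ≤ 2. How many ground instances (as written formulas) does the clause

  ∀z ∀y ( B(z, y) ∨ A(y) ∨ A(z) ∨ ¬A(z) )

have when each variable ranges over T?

9

Ground terms of depth ≤ 2:
  With no function symbols every ground term is a constant, so there are exactly 3 ground terms at every depth bound.
  N_0 = 3
  N_1 = 3
  N_2 = 3
  Explicitly: v, w, u.
So there are 3 ground terms available for substitution.
The clause has 2 distinct variables (z, y), each appearing in the body. In the free term algebra distinct substitutions yield syntactically distinct ground instances.
Number of ground instances = 3^2 = 9.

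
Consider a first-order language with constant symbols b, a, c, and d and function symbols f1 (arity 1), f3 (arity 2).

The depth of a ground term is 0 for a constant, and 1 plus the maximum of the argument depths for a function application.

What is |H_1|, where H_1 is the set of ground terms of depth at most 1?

24

Let N_k = |{terms of depth ≤ k}|. Then N_0 = 4 and N_k = 4 + N_{k-1} + N_{k-1}^2 for k ≥ 1 (one summand per function symbol, arity giving the exponent).
N_0 = 4
N_1 = 4 + 4 + 4^2 = 24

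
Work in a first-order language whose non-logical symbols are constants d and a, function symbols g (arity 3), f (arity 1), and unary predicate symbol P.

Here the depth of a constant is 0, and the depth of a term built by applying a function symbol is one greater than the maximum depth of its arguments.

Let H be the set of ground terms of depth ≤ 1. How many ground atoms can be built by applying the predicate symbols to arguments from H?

First count ground terms of depth ≤ 1.
If N_k denotes the number of depth-≤k ground terms, the 2 constants give N_0 = 2, and each function symbol of arity r contributes N_{k-1}^r new terms at level k: N_k = 2 + N_{k-1}^3 + N_{k-1}.
N_0 = 2
N_1 = 2 + 2^3 + 2 = 12
Explicitly: d, a, g(d, d, d), g(d, d, a), g(d, a, d), g(d, a, a), g(a, d, d), g(a, d, a), g(a, a, d), g(a, a, a), f(d), f(a).
So |H| = 12.
For each predicate symbol, the number of ground atoms is |H| raised to its arity; summing:
  P: 12
Total ground atoms: 12.

12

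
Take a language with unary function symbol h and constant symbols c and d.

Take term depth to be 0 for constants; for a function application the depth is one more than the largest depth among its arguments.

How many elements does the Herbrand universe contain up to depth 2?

6

Let N_k = |{terms of depth ≤ k}|. Then N_0 = 2 and N_k = 2 + N_{k-1} for k ≥ 1 (one summand per function symbol, arity giving the exponent).
N_0 = 2
N_1 = 2 + 2 = 4
N_2 = 2 + 4 = 6
Explicitly: c, d, h(c), h(d), h(h(c)), h(h(d)).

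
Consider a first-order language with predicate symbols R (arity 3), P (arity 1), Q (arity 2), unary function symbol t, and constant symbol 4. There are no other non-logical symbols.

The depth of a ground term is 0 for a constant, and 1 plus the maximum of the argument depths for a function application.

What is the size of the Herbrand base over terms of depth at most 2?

39

First count ground terms of depth ≤ 2.
Count level by level. With function symbols t/1, the terms of depth ≤ k are the 1 constant together with each function applied to depth-≤(k−1) tuples, so N_k = 1 + N_{k-1}.
N_0 = 1
N_1 = 1 + 1 = 2
N_2 = 1 + 2 = 3
So |H| = 3.
For each predicate symbol, the number of ground atoms is |H| raised to its arity; summing:
  R: 3^3 = 27;  P: 3;  Q: 3^2 = 9
Total ground atoms: 27 + 3 + 9 = 39.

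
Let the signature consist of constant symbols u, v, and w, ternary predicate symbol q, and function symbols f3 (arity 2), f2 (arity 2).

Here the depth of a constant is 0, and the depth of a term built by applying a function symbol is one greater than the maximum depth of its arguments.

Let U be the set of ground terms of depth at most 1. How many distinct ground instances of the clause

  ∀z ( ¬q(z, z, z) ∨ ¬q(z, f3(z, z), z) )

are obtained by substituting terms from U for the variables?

Ground terms of depth ≤ 1:
  Write N_k for the number of ground terms of depth ≤ k. A term of depth ≤ k is either a constant or a function symbol applied to arguments of depth ≤ k−1, so N_k = 3 + N_{k-1}^2 + N_{k-1}^2.
  N_0 = 3
  N_1 = 3 + 3^2 + 3^2 = 21
So there are 21 ground terms available for substitution.
The variable z ranges independently over the available ground terms, and distinct assignments produce distinct instances.
Number of ground instances = 21.

21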